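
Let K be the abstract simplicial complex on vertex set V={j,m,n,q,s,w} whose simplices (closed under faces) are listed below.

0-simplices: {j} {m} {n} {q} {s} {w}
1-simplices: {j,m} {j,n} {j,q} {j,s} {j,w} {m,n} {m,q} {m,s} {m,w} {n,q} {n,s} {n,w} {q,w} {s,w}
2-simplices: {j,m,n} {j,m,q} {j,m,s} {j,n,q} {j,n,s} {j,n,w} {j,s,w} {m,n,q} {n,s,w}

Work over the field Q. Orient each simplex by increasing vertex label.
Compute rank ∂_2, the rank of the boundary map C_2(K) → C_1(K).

rank∂_2=7

n_0=6 n_1=14 n_2=9  [Q]
∂1: piv[jm,jn,jq,js,jw] rk=5  ker:mn,mq,ms,mw,nq,ns,nw,qw,sw
∂2: piv[jmn,jmq,jms,jnq,jns,jnw,jsw] rk=7  ker:mnq,nsw
rk∂_2=7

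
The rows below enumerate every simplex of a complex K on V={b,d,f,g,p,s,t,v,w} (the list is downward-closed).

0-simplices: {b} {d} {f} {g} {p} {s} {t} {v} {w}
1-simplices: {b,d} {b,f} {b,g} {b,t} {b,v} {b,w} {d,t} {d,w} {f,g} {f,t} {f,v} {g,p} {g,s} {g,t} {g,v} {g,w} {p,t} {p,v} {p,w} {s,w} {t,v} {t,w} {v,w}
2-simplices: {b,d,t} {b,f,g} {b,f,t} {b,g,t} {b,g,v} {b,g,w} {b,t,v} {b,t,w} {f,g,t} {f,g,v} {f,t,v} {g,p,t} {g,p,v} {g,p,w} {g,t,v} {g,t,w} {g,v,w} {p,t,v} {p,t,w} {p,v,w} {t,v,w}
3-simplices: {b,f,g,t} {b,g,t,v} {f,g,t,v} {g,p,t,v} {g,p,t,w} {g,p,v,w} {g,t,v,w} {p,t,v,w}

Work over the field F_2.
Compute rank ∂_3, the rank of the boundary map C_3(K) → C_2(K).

rank∂_3=7

n_0=9 n_1=23 n_2=21 n_3=8  [Z2]
∂1: piv[bd,bf,bg,bt,bv,bw,gp,gs] rk=8  ker:dt,dw,fg,ft,fv,gt,gv,gw,pt,pv,pw,sw,tv,tw,vw
∂2: piv[bdt,bfg,bft,bgt,bgv,bgw,btv,btw,fgv,gpt,gpv,gpw,gvw] rk=13  ker:fgt,ftv,gtv,gtw,ptv,ptw,pvw,tvw
∂3: piv[bfgt,bgtv,fgtv,gptv,gptw,gpvw,gtvw] rk=7  ker:ptvw
rk∂_3=7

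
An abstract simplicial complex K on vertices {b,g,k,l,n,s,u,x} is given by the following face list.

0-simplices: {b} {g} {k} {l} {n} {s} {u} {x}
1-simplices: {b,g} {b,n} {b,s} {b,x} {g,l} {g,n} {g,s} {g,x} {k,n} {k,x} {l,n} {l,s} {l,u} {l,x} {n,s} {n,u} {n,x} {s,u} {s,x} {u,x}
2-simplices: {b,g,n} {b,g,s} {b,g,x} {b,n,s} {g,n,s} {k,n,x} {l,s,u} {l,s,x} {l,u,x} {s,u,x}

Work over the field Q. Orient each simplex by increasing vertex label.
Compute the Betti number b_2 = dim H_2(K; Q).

b_2=2

n_0=8 n_1=20 n_2=10  [Q]
∂1: piv[bg,bn,bs,bx,gl,kn,lu] rk=7  ker:gn,gs,gx,kx,ln,ls,lx,ns,nu,nx,su,sx,ux
∂2: piv[bgn,bgs,bgx,bns,knx,lsu,lsx,lux] rk=8  ker:gns,sux
b_2=(10−8)−0=2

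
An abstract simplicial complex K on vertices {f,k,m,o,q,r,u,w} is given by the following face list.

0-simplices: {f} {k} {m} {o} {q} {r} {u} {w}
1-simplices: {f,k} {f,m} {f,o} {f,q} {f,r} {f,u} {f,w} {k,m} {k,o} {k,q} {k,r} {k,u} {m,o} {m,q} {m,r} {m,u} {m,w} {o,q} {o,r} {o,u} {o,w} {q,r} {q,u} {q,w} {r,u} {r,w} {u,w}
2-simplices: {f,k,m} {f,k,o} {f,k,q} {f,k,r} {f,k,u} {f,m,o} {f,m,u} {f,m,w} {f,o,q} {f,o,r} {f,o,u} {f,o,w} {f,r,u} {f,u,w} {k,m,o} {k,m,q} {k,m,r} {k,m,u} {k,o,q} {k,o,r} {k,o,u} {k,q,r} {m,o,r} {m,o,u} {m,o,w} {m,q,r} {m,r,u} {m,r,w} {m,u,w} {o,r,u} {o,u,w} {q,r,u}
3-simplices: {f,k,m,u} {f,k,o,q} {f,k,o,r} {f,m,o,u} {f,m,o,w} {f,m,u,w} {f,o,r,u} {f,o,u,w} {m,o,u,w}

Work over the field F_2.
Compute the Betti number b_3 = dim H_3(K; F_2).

b_3=1

n_0=8 n_1=27 n_2=32 n_3=9  [Z2]
∂1: piv[fk,fm,fo,fq,fr,fu,fw] rk=7  ker:km,ko,kq,kr,ku,mo,mq,mr,mu,mw,oq,or,ou,ow,qr,qu,qw,ru,rw,uw
∂2: piv[fkm,fko,fkq,fkr,fku,fmo,fmu,fmw,foq,for,fou,fow,fru,fuw,kmq,kmr,kqr,mrw,qru] rk=19  ker:kmo,kmu,koq,kor,kou,mor,mou,mow,mqr,mru,muw,oru,ouw
∂3: piv[fkmu,fkoq,fkor,fmou,fmow,fmuw,foru,fouw] rk=8  ker:mouw
b_3=(9−8)−0=1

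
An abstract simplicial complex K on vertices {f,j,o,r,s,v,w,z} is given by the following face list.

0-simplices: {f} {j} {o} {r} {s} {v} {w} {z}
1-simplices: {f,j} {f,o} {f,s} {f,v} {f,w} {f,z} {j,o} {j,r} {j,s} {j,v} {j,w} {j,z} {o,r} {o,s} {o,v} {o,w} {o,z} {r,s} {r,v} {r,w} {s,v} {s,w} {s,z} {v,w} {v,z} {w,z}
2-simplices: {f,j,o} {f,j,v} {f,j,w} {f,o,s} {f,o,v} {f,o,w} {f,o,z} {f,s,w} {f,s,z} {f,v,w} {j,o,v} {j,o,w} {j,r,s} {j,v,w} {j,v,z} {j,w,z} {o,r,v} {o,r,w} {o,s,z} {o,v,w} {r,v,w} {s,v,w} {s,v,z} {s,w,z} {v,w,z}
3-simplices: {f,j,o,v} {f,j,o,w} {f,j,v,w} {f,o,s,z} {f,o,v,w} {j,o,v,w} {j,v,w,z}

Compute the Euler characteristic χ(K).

n_0=8 n_1=26 n_2=25 n_3=7
χ=+8−26+25−7=0

χ(K)=0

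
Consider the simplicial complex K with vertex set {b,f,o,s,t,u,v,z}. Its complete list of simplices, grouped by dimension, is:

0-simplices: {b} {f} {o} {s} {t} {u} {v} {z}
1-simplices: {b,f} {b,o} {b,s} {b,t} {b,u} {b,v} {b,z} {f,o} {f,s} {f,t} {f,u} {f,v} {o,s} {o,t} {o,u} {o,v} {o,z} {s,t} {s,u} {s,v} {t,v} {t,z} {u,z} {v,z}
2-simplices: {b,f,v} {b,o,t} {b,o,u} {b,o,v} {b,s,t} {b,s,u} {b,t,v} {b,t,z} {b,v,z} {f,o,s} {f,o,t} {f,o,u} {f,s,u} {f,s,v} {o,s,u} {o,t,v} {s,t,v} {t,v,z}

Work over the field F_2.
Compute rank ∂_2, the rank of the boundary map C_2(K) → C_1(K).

rank∂_2=15

n_0=8 n_1=24 n_2=18  [Z2]
∂1: piv[bf,bo,bs,bt,bu,bv,bz] rk=7  ker:fo,fs,ft,fu,fv,os,ot,ou,ov,oz,st,su,sv,tv,tz,uz,vz
∂2: piv[bfv,bot,bou,bov,bst,bsu,btv,btz,bvz,fos,fot,fou,fsu,fsv,stv] rk=15  ker:osu,otv,tvz
rk∂_2=15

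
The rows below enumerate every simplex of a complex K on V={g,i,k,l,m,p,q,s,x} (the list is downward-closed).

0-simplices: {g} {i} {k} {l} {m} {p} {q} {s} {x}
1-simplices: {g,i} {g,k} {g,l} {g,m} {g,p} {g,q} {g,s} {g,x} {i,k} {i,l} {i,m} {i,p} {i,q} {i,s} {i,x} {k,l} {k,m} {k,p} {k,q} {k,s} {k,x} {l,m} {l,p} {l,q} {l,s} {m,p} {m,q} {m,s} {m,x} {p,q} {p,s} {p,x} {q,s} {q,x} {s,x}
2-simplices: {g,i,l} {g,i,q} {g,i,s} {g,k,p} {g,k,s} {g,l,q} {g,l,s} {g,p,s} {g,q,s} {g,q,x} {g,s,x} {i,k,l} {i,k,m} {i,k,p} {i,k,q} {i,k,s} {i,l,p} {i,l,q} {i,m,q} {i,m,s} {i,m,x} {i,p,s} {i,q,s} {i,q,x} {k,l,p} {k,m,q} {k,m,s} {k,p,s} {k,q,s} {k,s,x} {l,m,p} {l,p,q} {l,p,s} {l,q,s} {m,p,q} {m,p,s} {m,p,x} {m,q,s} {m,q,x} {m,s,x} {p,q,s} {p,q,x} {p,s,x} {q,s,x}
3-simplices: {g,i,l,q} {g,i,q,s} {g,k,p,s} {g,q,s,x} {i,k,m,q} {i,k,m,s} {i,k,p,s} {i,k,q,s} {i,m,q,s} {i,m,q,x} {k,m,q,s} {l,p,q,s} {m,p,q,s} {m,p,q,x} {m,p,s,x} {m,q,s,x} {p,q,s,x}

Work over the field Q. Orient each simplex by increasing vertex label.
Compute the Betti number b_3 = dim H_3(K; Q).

n_0=9 n_1=35 n_2=44 n_3=17  [Q]
∂1: piv[gi,gk,gl,gm,gp,gq,gs,gx] rk=8  ker:ik,il,im,ip,iq,is,ix,kl,km,kp,kq,ks,kx,lm,lp,lq,ls,mp,mq,ms,mx,pq,ps,px,qs,qx,sx
∂2: piv[gil,giq,gis,gkp,gks,glq,gls,gps,gqs,gqx,gsx,ikl,ikm,ikp,ikq,iks,ilp,imq,ims,imx,iqx,ksx,lmp,lpq,mpq,mpx] rk=26  ker:ilq,ips,iqs,klp,kmq,kms,kps,kqs,lps,lqs,mps,mqs,mqx,msx,pqs,pqx,psx,qsx
∂3: piv[gilq,giqs,gkps,gqsx,ikmq,ikms,ikps,ikqs,imqs,imqx,lpqs,mpqs,mpqx,mpsx,mqsx] rk=15  ker:kmqs,pqsx
b_3=(17−15)−0=2

b_3=2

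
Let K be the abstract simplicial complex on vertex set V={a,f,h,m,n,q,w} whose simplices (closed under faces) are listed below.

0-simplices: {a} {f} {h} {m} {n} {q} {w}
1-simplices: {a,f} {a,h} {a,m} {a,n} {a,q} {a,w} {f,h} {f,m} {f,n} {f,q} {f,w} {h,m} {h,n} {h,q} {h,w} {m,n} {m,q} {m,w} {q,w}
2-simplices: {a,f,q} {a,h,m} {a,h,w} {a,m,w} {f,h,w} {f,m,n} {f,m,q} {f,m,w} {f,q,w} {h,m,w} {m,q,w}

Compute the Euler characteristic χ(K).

χ(K)=-1

n_0=7 n_1=19 n_2=11
χ=+7−19+11=-1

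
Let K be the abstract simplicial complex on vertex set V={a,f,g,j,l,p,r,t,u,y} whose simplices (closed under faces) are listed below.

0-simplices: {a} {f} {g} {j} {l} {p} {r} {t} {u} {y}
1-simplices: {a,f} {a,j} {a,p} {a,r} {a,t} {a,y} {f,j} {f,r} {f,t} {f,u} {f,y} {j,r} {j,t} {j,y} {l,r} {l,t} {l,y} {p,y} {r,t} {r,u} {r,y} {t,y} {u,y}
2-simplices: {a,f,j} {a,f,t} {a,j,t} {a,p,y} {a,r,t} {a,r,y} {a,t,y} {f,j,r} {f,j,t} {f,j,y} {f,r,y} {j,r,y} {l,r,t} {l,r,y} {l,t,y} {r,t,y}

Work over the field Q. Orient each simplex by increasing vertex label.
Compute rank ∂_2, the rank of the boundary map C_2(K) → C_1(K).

rank∂_2=12

n_0=10 n_1=23 n_2=16  [Q]
∂1: piv[af,aj,ap,ar,at,ay,fu,lr] rk=8  ker:fj,fr,ft,fy,jr,jt,jy,lt,ly,py,rt,ru,ry,ty,uy
∂2: piv[afj,aft,ajt,apy,art,ary,aty,fjr,fjy,fry,lrt,lry] rk=12  ker:fjt,jry,lty,rty
rk∂_2=12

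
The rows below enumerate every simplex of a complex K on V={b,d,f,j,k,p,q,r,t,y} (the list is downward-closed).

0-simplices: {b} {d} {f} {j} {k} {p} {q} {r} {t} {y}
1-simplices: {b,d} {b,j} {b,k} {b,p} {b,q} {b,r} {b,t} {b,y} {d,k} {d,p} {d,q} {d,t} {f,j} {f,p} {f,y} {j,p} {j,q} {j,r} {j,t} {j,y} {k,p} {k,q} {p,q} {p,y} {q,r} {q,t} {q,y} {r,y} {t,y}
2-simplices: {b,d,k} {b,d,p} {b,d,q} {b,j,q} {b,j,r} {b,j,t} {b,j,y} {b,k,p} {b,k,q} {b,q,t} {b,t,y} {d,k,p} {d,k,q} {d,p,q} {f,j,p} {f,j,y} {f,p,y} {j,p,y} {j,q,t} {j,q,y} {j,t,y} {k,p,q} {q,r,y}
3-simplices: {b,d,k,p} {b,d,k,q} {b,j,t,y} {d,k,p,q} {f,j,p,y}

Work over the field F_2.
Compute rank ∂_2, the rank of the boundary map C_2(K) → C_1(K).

n_0=10 n_1=29 n_2=23 n_3=5  [Z2]
∂1: piv[bd,bj,bk,bp,bq,br,bt,by,fj] rk=9  ker:dk,dp,dq,dt,fp,fy,jp,jq,jr,jt,jy,kp,kq,pq,py,qr,qt,qy,ry,ty
∂2: piv[bdk,bdp,bdq,bjq,bjr,bjt,bjy,bkp,bkq,bqt,bty,dpq,fjp,fjy,fpy,jqy,qry] rk=17  ker:dkp,dkq,jpy,jqt,jty,kpq
∂3: piv[bdkp,bdkq,bjty,dkpq,fjpy] rk=5
rk∂_2=17

rank∂_2=17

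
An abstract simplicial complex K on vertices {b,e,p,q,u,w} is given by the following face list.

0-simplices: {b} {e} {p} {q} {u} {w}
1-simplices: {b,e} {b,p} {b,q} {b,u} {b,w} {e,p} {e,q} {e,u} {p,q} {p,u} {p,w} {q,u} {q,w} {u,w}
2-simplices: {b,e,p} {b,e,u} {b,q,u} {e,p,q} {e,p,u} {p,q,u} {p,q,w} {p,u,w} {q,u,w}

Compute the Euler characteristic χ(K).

n_0=6 n_1=14 n_2=9
χ=+6−14+9=1

χ(K)=1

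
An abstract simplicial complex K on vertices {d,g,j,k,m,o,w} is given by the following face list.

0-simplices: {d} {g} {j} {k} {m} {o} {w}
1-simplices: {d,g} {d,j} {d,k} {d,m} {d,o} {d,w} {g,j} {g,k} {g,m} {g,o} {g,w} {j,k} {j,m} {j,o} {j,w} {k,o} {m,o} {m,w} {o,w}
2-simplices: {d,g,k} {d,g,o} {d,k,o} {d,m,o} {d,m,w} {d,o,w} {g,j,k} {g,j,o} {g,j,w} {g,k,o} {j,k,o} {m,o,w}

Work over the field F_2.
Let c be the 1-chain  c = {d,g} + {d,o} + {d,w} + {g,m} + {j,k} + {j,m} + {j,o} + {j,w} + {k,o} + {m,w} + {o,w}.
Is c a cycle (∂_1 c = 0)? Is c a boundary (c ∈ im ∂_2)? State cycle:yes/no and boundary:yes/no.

cycle:no boundary:no

n_0=7 n_1=19 n_2=12  [Z2]
∂1: piv[dg,dj,dk,dm,do,dw] rk=6  ker:gj,gk,gm,go,gw,jk,jm,jo,jw,ko,mo,mw,ow
∂2: piv[dgk,dgo,dko,dmo,dmw,dow,gjk,gjo,gjw] rk=9  ker:gko,jko,mow
∂1c = {d} + {m}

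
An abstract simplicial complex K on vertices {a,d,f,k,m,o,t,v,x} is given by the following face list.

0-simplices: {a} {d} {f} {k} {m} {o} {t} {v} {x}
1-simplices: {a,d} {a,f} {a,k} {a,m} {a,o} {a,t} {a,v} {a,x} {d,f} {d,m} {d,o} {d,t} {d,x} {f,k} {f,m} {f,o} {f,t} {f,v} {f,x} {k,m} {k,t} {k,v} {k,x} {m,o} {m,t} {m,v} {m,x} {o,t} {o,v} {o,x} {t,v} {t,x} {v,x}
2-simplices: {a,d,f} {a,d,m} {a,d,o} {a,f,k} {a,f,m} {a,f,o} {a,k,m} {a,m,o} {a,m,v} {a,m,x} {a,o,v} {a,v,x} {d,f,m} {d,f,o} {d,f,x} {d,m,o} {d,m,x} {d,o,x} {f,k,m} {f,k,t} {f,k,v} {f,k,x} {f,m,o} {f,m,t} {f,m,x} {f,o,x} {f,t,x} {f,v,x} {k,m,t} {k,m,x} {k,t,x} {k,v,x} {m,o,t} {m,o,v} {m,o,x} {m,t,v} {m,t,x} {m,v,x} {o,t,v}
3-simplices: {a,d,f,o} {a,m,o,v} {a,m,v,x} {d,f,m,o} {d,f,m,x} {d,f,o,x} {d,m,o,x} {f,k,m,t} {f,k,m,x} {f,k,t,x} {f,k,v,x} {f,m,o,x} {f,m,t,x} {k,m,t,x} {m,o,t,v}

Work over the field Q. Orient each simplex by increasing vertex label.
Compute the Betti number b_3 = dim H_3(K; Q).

b_3=2

n_0=9 n_1=33 n_2=39 n_3=15  [Q]
∂1: piv[ad,af,ak,am,ao,at,av,ax] rk=8  ker:df,dm,do,dt,dx,fk,fm,fo,ft,fv,fx,km,kt,kv,kx,mo,mt,mv,mx,ot,ov,ox,tv,tx,vx
∂2: piv[adf,adm,ado,afk,afm,afo,akm,amo,amv,amx,aov,avx,dfx,dmx,dox,fkt,fkv,fkx,fmt,ftx,fvx,mot,mtv] rk=23  ker:dfm,dfo,dmo,fkm,fmo,fmx,fox,kmt,kmx,ktx,kvx,mov,mox,mtx,mvx,otv
∂3: piv[adfo,amov,amvx,dfmo,dfmx,dfox,dmox,fkmt,fkmx,fktx,fkvx,fmtx,motv] rk=13  ker:fmox,kmtx
b_3=(15−13)−0=2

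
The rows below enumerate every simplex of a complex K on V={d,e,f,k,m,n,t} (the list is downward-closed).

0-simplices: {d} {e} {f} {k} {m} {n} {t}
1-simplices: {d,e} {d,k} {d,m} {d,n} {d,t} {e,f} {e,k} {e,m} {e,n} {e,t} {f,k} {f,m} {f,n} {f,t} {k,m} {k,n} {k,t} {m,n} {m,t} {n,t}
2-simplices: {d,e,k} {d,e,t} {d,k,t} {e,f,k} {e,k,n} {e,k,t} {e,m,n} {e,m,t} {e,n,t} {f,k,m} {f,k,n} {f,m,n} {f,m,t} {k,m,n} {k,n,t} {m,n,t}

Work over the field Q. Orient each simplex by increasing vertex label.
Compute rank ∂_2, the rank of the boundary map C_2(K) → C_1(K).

n_0=7 n_1=20 n_2=16  [Q]
∂1: piv[de,dk,dm,dn,dt,ef] rk=6  ker:ek,em,en,et,fk,fm,fn,ft,km,kn,kt,mn,mt,nt
∂2: piv[dek,det,dkt,efk,ekn,emn,emt,ent,fkm,fkn,fmn,fmt] rk=12  ker:ekt,kmn,knt,mnt
rk∂_2=12

rank∂_2=12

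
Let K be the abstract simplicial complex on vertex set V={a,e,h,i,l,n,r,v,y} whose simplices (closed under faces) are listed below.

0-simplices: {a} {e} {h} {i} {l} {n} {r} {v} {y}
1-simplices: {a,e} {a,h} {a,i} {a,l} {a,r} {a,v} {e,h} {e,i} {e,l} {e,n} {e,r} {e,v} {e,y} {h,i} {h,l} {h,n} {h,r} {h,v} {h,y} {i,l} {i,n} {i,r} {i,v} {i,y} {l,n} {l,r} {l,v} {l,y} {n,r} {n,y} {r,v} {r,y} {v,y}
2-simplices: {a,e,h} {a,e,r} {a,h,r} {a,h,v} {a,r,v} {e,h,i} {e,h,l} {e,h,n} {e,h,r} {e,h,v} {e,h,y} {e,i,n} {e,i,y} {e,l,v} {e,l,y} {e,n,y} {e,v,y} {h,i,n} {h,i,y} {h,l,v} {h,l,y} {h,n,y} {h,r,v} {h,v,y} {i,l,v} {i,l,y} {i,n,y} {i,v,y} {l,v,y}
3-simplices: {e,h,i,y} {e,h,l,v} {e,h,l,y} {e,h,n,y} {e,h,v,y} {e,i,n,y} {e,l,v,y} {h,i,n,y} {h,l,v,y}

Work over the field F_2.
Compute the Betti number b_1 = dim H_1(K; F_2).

b_1=7

n_0=9 n_1=33 n_2=29 n_3=9  [Z2]
∂1: piv[ae,ah,ai,al,ar,av,en,ey] rk=8  ker:eh,ei,el,er,ev,hi,hl,hn,hr,hv,hy,il,in,ir,iv,iy,ln,lr,lv,ly,nr,ny,rv,ry,vy
∂2: piv[aeh,aer,ahr,ahv,arv,ehi,ehl,ehn,ehv,ehy,ein,eiy,elv,ely,eny,evy,ilv,ily] rk=18  ker:ehr,hin,hiy,hlv,hly,hny,hrv,hvy,iny,ivy,lvy
∂3: piv[ehiy,ehlv,ehly,ehny,ehvy,einy,elvy,hiny] rk=8  ker:hlvy
b_1=(33−8)−18=7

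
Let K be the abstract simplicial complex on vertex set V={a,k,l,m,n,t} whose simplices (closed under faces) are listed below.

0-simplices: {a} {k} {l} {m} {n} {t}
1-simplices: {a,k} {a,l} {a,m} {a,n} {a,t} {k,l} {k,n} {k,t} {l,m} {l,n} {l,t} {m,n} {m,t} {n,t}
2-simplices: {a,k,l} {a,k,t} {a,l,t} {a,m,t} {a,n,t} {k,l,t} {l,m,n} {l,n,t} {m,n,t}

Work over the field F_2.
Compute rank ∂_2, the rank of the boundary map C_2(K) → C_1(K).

rank∂_2=8

n_0=6 n_1=14 n_2=9  [Z2]
∂1: piv[ak,al,am,an,at] rk=5  ker:kl,kn,kt,lm,ln,lt,mn,mt,nt
∂2: piv[akl,akt,alt,amt,ant,lmn,lnt,mnt] rk=8  ker:klt
rk∂_2=8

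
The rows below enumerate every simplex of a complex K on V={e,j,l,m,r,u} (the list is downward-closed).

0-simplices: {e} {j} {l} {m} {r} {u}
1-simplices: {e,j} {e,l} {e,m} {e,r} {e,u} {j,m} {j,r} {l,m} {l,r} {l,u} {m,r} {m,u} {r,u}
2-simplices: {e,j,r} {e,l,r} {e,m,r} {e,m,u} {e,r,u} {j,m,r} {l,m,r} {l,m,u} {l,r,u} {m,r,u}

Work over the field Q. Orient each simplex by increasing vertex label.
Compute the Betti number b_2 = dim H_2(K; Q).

b_2=2

n_0=6 n_1=13 n_2=10  [Q]
∂1: piv[ej,el,em,er,eu] rk=5  ker:jm,jr,lm,lr,lu,mr,mu,ru
∂2: piv[ejr,elr,emr,emu,eru,jmr,lmr,lmu] rk=8  ker:lru,mru
b_2=(10−8)−0=2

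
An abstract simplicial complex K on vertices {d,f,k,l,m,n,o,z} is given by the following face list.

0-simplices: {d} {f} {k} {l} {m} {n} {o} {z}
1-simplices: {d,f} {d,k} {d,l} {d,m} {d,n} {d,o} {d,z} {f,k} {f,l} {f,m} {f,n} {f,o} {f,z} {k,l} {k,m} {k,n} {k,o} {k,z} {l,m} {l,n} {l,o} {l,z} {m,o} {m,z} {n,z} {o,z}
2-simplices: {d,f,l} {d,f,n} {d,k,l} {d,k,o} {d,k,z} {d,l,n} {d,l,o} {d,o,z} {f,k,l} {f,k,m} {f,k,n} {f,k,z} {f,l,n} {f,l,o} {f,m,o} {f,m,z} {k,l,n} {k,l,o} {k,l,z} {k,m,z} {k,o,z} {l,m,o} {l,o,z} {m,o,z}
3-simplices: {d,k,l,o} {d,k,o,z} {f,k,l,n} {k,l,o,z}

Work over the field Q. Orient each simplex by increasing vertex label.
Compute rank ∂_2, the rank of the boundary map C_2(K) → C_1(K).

rank∂_2=17

n_0=8 n_1=26 n_2=24 n_3=4  [Q]
∂1: piv[df,dk,dl,dm,dn,do,dz] rk=7  ker:fk,fl,fm,fn,fo,fz,kl,km,kn,ko,kz,lm,ln,lo,lz,mo,mz,nz,oz
∂2: piv[dfl,dfn,dkl,dko,dkz,dln,dlo,doz,fkl,fkm,fkn,fkz,flo,fmo,fmz,klz,lmo] rk=17  ker:fln,kln,klo,kmz,koz,loz,moz
∂3: piv[dklo,dkoz,fkln,kloz] rk=4
rk∂_2=17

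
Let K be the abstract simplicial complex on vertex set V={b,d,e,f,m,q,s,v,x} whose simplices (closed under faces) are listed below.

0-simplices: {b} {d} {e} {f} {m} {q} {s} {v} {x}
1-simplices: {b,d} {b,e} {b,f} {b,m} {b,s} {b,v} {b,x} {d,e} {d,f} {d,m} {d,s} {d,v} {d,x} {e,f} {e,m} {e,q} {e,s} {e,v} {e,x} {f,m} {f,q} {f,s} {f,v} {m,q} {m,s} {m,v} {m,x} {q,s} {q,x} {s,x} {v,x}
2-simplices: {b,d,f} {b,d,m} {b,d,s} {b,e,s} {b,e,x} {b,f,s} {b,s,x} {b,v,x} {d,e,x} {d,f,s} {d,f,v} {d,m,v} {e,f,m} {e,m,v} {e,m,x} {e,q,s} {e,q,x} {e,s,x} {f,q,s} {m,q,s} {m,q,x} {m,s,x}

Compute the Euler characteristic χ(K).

χ(K)=0

n_0=9 n_1=31 n_2=22
χ=+9−31+22=0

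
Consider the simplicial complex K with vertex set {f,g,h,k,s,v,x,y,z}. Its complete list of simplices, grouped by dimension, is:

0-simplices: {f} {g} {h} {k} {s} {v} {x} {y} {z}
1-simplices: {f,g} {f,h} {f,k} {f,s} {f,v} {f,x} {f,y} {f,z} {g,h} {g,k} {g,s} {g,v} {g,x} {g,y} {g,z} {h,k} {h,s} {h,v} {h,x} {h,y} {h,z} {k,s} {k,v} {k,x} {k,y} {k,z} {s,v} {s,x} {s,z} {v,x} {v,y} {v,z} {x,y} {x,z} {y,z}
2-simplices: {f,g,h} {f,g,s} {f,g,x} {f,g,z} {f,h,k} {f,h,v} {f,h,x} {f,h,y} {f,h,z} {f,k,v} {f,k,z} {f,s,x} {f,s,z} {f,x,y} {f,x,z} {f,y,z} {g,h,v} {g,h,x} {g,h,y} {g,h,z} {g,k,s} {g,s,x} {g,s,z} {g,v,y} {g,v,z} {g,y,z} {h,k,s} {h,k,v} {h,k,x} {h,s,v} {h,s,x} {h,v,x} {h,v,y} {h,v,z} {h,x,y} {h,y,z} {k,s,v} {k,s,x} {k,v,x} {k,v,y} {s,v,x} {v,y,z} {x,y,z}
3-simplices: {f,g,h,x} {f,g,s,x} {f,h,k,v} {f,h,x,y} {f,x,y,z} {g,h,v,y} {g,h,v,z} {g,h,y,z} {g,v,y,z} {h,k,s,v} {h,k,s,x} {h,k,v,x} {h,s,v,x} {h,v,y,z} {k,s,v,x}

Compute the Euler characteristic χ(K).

χ(K)=2

n_0=9 n_1=35 n_2=43 n_3=15
χ=+9−35+43−15=2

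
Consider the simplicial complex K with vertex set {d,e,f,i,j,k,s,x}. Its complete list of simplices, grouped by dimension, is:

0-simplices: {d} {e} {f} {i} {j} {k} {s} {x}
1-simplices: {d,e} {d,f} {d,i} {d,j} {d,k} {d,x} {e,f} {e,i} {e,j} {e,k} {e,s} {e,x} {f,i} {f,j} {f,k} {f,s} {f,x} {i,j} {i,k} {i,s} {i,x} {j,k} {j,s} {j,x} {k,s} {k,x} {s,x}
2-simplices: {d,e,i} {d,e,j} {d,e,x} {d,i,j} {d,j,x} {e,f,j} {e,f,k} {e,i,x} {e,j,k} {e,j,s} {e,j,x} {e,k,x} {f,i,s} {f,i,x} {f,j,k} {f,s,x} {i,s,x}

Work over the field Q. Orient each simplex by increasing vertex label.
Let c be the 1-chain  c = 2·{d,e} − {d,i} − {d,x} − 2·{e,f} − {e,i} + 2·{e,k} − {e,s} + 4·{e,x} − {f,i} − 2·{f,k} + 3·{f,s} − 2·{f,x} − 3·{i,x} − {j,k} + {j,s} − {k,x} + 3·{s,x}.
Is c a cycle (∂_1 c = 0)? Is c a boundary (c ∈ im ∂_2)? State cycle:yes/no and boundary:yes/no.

n_0=8 n_1=27 n_2=17  [Q]
∂1: piv[de,df,di,dj,dk,dx,es] rk=7  ker:ef,ei,ej,ek,ex,fi,fj,fk,fs,fx,ij,ik,is,ix,jk,js,jx,ks,kx,sx
∂2: piv[dei,dej,dex,dij,djx,efj,efk,eix,ejk,ejs,ekx,fis,fix,fsx] rk=14  ker:ejx,fjk,isx
∂1c = 0
c vs im∂2: reduces to 0 ⇒ boundary

cycle:yes boundary:yes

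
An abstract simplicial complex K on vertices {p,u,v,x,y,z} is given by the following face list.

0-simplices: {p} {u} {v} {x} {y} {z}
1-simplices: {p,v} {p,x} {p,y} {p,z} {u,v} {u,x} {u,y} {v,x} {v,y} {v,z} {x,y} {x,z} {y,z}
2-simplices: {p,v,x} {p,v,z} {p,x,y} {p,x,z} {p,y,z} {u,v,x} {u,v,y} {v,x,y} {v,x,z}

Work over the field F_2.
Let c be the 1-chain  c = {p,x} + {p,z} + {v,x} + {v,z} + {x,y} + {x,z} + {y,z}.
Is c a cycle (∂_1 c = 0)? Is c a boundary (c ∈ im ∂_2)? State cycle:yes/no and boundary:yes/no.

n_0=6 n_1=13 n_2=9  [Z2]
∂1: piv[pv,px,py,pz,uv] rk=5  ker:ux,uy,vx,vy,vz,xy,xz,yz
∂2: piv[pvx,pvz,pxy,pxz,pyz,uvx,uvy,vxy] rk=8  ker:vxz
∂1c = 0
c vs im∂2: reduces to 0 ⇒ boundary

cycle:yes boundary:yes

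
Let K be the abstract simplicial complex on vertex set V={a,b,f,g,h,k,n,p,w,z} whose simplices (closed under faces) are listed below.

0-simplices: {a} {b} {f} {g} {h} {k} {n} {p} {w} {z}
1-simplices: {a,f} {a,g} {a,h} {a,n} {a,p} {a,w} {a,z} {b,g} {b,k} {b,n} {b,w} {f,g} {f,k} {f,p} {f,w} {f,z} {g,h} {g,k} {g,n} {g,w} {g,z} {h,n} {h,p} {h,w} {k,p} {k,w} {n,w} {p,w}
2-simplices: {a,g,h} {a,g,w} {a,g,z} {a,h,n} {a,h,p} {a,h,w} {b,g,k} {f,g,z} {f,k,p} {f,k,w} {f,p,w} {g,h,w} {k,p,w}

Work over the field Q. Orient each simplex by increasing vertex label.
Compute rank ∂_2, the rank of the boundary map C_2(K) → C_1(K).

n_0=10 n_1=28 n_2=13  [Q]
∂1: piv[af,ag,ah,an,ap,aw,az,bg,bk] rk=9  ker:bn,bw,fg,fk,fp,fw,fz,gh,gk,gn,gw,gz,hn,hp,hw,kp,kw,nw,pw
∂2: piv[agh,agw,agz,ahn,ahp,ahw,bgk,fgz,fkp,fkw,fpw] rk=11  ker:ghw,kpw
rk∂_2=11

rank∂_2=11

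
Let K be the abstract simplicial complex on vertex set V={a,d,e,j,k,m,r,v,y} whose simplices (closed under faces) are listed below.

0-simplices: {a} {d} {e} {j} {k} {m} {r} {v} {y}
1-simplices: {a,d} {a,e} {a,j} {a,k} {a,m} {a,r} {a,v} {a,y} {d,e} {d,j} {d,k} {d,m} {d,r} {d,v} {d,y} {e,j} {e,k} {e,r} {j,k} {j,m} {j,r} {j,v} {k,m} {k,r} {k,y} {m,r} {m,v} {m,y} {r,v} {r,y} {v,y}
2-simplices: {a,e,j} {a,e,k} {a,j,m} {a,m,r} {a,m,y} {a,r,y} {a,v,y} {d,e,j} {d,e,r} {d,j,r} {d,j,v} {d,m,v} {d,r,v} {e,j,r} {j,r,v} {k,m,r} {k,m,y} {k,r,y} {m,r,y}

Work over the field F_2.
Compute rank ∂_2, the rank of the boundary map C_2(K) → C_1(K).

rank∂_2=15

n_0=9 n_1=31 n_2=19  [Z2]
∂1: piv[ad,ae,aj,ak,am,ar,av,ay] rk=8  ker:de,dj,dk,dm,dr,dv,dy,ej,ek,er,jk,jm,jr,jv,km,kr,ky,mr,mv,my,rv,ry,vy
∂2: piv[aej,aek,ajm,amr,amy,ary,avy,dej,der,djr,djv,dmv,drv,kmr,kmy] rk=15  ker:ejr,jrv,kry,mry
rk∂_2=15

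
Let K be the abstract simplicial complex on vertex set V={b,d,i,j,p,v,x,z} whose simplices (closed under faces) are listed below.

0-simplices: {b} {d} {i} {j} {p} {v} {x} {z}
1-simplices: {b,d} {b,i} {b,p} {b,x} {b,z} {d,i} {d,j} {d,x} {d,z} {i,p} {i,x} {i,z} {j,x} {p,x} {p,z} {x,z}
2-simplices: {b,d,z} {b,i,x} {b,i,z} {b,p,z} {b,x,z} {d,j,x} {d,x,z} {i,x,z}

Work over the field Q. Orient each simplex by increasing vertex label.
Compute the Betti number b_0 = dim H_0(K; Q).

b_0=2

n_0=8 n_1=16 n_2=8  [Q]
∂1: piv[bd,bi,bp,bx,bz,dj] rk=6  ker:di,dx,dz,ip,ix,iz,jx,px,pz,xz
∂2: piv[bdz,bix,biz,bpz,bxz,djx,dxz] rk=7  ker:ixz
b_0=(8−0)−6=2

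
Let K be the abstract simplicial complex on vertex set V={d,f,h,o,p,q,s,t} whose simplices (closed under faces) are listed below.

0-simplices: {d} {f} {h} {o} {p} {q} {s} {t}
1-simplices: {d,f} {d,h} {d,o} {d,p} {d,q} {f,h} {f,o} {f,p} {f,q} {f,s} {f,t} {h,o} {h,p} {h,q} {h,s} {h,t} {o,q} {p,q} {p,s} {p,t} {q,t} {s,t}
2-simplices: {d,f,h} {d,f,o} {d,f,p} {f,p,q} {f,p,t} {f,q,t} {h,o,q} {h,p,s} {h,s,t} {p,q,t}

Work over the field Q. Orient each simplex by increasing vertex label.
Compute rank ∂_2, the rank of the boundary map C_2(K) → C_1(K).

n_0=8 n_1=22 n_2=10  [Q]
∂1: piv[df,dh,do,dp,dq,fs,ft] rk=7  ker:fh,fo,fp,fq,ho,hp,hq,hs,ht,oq,pq,ps,pt,qt,st
∂2: piv[dfh,dfo,dfp,fpq,fpt,fqt,hoq,hps,hst] rk=9  ker:pqt
rk∂_2=9

rank∂_2=9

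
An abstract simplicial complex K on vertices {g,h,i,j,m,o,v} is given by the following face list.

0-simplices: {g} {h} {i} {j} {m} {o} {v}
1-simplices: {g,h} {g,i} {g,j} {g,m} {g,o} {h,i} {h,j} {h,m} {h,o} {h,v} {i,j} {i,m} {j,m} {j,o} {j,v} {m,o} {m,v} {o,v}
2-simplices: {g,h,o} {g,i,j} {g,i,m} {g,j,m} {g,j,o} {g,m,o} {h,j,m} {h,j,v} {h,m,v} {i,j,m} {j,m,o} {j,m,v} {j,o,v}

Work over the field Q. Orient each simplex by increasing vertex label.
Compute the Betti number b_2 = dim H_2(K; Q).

n_0=7 n_1=18 n_2=13  [Q]
∂1: piv[gh,gi,gj,gm,go,hv] rk=6  ker:hi,hj,hm,ho,ij,im,jm,jo,jv,mo,mv,ov
∂2: piv[gho,gij,gim,gjm,gjo,gmo,hjm,hjv,hmv,jov] rk=10  ker:ijm,jmo,jmv
b_2=(13−10)−0=3

b_2=3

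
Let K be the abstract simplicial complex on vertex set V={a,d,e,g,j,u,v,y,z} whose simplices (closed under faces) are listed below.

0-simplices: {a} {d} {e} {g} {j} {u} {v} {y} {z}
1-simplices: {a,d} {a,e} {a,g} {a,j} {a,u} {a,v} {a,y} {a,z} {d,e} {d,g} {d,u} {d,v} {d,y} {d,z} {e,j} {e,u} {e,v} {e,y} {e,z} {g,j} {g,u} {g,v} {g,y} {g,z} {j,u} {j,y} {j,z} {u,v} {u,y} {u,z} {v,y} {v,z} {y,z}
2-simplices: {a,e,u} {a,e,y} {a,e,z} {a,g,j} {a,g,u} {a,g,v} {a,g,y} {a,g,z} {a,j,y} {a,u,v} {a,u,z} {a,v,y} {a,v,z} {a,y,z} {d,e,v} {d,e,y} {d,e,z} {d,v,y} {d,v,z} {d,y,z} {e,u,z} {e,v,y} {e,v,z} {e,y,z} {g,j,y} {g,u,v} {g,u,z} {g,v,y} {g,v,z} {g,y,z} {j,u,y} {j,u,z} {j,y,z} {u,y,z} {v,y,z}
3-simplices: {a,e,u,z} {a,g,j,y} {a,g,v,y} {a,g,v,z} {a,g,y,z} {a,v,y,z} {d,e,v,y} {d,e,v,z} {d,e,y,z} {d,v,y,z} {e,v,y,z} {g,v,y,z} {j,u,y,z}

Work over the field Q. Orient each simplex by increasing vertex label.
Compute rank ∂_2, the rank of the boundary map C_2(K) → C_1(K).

rank∂_2=21

n_0=9 n_1=33 n_2=35 n_3=13  [Q]
∂1: piv[ad,ae,ag,aj,au,av,ay,az] rk=8  ker:de,dg,du,dv,dy,dz,ej,eu,ev,ey,ez,gj,gu,gv,gy,gz,ju,jy,jz,uv,uy,uz,vy,vz,yz
∂2: piv[aeu,aey,aez,agj,agu,agv,agy,agz,ajy,auv,auz,avy,avz,ayz,dev,dey,dez,dvy,juy,juz,jyz] rk=21  ker:dvz,dyz,euz,evy,evz,eyz,gjy,guv,guz,gvy,gvz,gyz,uyz,vyz
∂3: piv[aeuz,agjy,agvy,agvz,agyz,avyz,devy,devz,deyz,dvyz,juyz] rk=11  ker:evyz,gvyz
rk∂_2=21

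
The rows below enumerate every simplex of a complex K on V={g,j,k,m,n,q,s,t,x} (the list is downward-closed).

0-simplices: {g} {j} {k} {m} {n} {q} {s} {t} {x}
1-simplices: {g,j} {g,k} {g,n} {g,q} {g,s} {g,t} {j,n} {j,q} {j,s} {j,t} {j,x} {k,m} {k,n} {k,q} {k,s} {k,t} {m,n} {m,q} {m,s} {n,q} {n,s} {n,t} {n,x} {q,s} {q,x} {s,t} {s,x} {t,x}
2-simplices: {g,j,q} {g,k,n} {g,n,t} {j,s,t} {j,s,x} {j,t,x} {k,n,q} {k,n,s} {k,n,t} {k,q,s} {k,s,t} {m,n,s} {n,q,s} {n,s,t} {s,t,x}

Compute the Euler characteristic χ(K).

χ(K)=-4

n_0=9 n_1=28 n_2=15
χ=+9−28+15=-4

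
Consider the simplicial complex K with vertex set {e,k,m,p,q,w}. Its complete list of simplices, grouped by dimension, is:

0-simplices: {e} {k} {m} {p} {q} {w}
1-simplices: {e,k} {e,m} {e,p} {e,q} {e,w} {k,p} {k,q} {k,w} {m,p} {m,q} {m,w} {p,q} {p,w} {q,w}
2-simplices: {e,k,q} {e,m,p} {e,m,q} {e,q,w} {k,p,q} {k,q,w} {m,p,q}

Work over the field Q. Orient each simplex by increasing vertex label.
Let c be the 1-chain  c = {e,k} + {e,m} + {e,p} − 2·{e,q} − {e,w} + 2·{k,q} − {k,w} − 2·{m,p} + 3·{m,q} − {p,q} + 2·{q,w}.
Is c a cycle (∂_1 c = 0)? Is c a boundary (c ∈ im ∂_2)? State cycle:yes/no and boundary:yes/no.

cycle:yes boundary:yes

n_0=6 n_1=14 n_2=7  [Q]
∂1: piv[ek,em,ep,eq,ew] rk=5  ker:kp,kq,kw,mp,mq,mw,pq,pw,qw
∂2: piv[ekq,emp,emq,eqw,kpq,kqw,mpq] rk=7
∂1c = 0
c vs im∂2: reduces to 0 ⇒ boundary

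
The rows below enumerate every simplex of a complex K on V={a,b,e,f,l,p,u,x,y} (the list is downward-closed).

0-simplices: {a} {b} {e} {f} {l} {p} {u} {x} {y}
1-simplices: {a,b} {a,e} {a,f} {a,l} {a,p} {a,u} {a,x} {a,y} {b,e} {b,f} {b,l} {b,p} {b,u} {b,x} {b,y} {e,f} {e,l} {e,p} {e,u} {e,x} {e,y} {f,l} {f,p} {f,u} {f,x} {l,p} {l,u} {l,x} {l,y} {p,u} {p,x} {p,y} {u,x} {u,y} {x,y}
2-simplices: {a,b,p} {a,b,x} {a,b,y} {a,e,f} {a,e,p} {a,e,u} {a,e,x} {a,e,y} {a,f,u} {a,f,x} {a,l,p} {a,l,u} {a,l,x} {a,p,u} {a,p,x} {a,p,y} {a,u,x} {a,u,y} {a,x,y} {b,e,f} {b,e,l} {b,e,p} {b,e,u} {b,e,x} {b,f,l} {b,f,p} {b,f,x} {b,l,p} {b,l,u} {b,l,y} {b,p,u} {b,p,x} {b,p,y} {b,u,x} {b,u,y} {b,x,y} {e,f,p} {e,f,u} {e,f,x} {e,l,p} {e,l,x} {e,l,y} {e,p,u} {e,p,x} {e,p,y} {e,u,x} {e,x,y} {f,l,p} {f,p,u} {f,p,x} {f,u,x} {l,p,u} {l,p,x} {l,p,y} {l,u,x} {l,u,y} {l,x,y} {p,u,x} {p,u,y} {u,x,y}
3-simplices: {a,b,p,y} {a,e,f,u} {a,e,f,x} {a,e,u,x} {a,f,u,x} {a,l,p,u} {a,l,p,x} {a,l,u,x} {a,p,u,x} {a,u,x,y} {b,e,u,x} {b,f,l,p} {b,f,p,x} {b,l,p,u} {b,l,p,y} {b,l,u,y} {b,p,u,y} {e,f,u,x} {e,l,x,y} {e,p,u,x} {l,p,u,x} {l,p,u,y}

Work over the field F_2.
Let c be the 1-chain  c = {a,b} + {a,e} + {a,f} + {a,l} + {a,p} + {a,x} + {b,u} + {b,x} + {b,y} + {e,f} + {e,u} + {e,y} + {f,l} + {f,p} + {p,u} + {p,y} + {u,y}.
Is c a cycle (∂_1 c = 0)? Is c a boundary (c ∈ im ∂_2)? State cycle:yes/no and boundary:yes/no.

cycle:yes boundary:yes

n_0=9 n_1=35 n_2=60 n_3=22  [Z2]
∂1: piv[ab,ae,af,al,ap,au,ax,ay] rk=8  ker:be,bf,bl,bp,bu,bx,by,ef,el,ep,eu,ex,ey,fl,fp,fu,fx,lp,lu,lx,ly,pu,px,py,ux,uy,xy
∂2: piv[abp,abx,aby,aef,aep,aeu,aex,aey,afu,afx,alp,alu,alx,apu,apx,apy,aux,auy,axy,bef,bel,bep,beu,bfl,bfp,blp,bly] rk=27  ker:bex,bfx,blu,bpu,bpx,bpy,bux,buy,bxy,efp,efu,efx,elp,elx,ely,epu,epx,epy,eux,exy,flp,fpu,fpx,fux,lpu,lpx,lpy,lux,luy,lxy,pux,puy,uxy
∂3: piv[abpy,aefu,aefx,aeux,afux,alpu,alpx,alux,apux,auxy,beux,bflp,bfpx,blpu,blpy,bluy,bpuy,elxy,epux] rk=19  ker:efux,lpux,lpuy
∂1c = 0
c vs im∂2: reduces to 0 ⇒ boundary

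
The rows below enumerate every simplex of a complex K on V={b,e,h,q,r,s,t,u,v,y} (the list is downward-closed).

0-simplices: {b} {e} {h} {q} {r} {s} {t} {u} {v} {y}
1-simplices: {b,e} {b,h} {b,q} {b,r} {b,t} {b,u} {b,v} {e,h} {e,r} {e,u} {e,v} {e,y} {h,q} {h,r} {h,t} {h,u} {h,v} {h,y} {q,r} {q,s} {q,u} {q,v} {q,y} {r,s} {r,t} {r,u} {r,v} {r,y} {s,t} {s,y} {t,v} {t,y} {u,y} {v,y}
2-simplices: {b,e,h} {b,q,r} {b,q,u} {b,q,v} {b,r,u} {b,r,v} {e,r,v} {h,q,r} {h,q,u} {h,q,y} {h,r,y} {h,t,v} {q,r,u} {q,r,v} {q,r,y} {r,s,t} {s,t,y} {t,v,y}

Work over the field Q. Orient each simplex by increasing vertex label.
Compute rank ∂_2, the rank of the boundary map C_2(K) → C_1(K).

rank∂_2=15

n_0=10 n_1=34 n_2=18  [Q]
∂1: piv[be,bh,bq,br,bt,bu,bv,ey,qs] rk=9  ker:eh,er,eu,ev,hq,hr,ht,hu,hv,hy,qr,qu,qv,qy,rs,rt,ru,rv,ry,st,sy,tv,ty,uy,vy
∂2: piv[beh,bqr,bqu,bqv,bru,brv,erv,hqr,hqu,hqy,hry,htv,rst,sty,tvy] rk=15  ker:qru,qrv,qry
rk∂_2=15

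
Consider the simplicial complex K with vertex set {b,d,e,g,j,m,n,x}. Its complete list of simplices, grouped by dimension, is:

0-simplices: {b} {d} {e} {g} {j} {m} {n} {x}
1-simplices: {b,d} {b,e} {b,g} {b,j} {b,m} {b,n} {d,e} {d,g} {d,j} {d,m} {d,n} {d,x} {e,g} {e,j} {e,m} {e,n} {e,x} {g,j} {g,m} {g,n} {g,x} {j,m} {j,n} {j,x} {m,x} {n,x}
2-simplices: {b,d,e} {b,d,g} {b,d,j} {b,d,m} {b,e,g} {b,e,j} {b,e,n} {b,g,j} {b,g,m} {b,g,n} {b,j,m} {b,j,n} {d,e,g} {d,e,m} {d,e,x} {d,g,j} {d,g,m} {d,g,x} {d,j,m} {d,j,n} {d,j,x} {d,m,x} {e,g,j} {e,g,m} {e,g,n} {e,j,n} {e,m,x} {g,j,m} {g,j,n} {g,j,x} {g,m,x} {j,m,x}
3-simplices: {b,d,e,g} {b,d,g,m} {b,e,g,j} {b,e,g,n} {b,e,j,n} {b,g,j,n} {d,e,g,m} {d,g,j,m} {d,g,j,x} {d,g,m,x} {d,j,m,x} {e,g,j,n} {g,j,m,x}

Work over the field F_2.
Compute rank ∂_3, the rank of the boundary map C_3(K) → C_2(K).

n_0=8 n_1=26 n_2=32 n_3=13  [Z2]
∂1: piv[bd,be,bg,bj,bm,bn,dx] rk=7  ker:de,dg,dj,dm,dn,eg,ej,em,en,ex,gj,gm,gn,gx,jm,jn,jx,mx,nx
∂2: piv[bde,bdg,bdj,bdm,beg,bej,ben,bgj,bgm,bgn,bjm,bjn,dem,dex,dgx,djn,djx,dmx] rk=18  ker:deg,dgj,dgm,djm,egj,egm,egn,ejn,emx,gjm,gjn,gjx,gmx,jmx
∂3: piv[bdeg,bdgm,begj,begn,bejn,bgjn,degm,dgjm,dgjx,dgmx,djmx] rk=11  ker:egjn,gjmx
rk∂_3=11

rank∂_3=11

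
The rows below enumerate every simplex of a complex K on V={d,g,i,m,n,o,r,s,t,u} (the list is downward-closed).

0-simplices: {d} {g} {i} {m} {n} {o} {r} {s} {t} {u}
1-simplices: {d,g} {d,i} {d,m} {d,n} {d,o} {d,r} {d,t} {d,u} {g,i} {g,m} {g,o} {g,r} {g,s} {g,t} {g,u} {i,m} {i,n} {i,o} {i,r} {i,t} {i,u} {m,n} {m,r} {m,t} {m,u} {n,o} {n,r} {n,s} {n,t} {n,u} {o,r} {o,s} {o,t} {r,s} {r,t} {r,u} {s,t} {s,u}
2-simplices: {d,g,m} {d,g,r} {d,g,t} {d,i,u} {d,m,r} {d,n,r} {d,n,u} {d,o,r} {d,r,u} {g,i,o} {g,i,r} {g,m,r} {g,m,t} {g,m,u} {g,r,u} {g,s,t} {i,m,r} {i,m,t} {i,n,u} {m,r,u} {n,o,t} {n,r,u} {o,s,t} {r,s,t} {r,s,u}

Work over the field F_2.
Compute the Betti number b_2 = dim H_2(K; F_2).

n_0=10 n_1=38 n_2=25  [Z2]
∂1: piv[dg,di,dm,dn,do,dr,dt,du,gs] rk=9  ker:gi,gm,go,gr,gt,gu,im,in,io,ir,it,iu,mn,mr,mt,mu,no,nr,ns,nt,nu,or,os,ot,rs,rt,ru,st,su
∂2: piv[dgm,dgr,dgt,diu,dmr,dnr,dnu,dor,dru,gio,gir,gmt,gmu,gru,gst,imr,imt,inu,not,ost,rst,rsu] rk=22  ker:gmr,mru,nru
b_2=(25−22)−0=3

b_2=3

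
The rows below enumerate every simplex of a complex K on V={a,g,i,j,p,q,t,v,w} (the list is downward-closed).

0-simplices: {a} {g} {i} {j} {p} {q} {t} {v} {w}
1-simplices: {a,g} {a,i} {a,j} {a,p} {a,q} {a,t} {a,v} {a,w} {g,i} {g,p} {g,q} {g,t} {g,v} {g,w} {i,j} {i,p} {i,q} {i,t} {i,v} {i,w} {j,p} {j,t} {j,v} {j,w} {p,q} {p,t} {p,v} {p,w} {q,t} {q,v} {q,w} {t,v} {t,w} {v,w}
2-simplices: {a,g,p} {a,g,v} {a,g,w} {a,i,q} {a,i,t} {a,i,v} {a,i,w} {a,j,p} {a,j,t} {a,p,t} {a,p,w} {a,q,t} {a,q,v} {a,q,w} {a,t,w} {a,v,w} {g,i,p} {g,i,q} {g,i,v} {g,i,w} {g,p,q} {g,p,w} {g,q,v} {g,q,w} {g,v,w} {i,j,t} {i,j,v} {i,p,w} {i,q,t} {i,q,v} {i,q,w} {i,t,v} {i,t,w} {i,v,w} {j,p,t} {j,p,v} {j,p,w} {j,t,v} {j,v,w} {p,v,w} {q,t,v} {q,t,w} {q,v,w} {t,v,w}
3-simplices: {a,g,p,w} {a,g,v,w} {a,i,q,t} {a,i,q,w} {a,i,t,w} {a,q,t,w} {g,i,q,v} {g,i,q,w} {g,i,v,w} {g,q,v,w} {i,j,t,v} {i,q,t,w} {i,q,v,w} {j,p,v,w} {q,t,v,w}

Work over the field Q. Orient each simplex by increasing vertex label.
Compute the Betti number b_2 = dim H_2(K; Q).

b_2=6

n_0=9 n_1=34 n_2=44 n_3=15  [Q]
∂1: piv[ag,ai,aj,ap,aq,at,av,aw] rk=8  ker:gi,gp,gq,gt,gv,gw,ij,ip,iq,it,iv,iw,jp,jt,jv,jw,pq,pt,pv,pw,qt,qv,qw,tv,tw,vw
∂2: piv[agp,agv,agw,aiq,ait,aiv,aiw,ajp,ajt,apt,apw,aqt,aqv,aqw,atw,avw,gip,giq,giv,gpq,ijt,ijv,itv,jpv,jpw] rk=25  ker:giw,gpw,gqv,gqw,gvw,ipw,iqt,iqv,iqw,itw,ivw,jpt,jtv,jvw,pvw,qtv,qtw,qvw,tvw
∂3: piv[agpw,agvw,aiqt,aiqw,aitw,aqtw,giqv,giqw,givw,gqvw,ijtv,jpvw,qtvw] rk=13  ker:iqtw,iqvw
b_2=(44−25)−13=6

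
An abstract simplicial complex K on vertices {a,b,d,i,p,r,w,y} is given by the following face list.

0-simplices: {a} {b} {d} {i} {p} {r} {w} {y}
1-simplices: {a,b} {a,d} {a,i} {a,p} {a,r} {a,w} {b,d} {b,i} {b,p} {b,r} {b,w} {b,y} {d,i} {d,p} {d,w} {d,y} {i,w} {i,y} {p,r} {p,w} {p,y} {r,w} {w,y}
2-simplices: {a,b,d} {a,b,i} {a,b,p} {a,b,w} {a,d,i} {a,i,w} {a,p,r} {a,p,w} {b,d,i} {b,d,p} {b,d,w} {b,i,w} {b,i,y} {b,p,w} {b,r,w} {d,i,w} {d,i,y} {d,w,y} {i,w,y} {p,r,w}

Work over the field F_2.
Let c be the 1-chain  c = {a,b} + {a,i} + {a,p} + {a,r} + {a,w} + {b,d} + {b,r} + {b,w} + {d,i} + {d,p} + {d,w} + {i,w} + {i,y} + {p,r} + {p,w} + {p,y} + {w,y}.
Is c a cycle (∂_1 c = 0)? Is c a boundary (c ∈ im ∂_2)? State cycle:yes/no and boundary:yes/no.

cycle:no boundary:no

n_0=8 n_1=23 n_2=20  [Z2]
∂1: piv[ab,ad,ai,ap,ar,aw,by] rk=7  ker:bd,bi,bp,br,bw,di,dp,dw,dy,iw,iy,pr,pw,py,rw,wy
∂2: piv[abd,abi,abp,abw,adi,aiw,apr,apw,bdp,bdw,biy,brw,diy,dwy,prw] rk=15  ker:bdi,biw,bpw,diw,iwy
∂1c = {a} + {p} + {r} + {y}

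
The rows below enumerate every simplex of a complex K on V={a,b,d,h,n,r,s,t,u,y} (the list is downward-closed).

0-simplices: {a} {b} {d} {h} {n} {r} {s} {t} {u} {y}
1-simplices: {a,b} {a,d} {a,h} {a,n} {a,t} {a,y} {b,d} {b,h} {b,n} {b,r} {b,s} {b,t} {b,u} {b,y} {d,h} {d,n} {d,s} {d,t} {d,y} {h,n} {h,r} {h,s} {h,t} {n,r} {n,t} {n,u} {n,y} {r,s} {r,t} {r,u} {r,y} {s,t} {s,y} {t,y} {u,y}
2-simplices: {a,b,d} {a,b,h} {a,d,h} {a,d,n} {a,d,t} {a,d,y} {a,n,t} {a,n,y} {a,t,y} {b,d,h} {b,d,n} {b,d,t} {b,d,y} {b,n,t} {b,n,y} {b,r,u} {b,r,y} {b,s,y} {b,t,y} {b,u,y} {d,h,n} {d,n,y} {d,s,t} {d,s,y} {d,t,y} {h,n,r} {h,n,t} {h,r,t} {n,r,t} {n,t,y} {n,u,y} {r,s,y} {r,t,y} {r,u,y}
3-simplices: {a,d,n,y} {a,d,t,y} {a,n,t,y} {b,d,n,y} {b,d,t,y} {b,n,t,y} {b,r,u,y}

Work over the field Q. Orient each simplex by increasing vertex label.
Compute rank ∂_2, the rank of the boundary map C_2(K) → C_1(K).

rank∂_2=25

n_0=10 n_1=35 n_2=34 n_3=7  [Q]
∂1: piv[ab,ad,ah,an,at,ay,br,bs,bu] rk=9  ker:bd,bh,bn,bt,by,dh,dn,ds,dt,dy,hn,hr,hs,ht,nr,nt,nu,ny,rs,rt,ru,ry,st,sy,ty,uy
∂2: piv[abd,abh,adh,adn,adt,ady,ant,any,aty,bdn,bdt,bdy,bru,bry,bsy,buy,dhn,dst,dsy,hnr,hnt,hrt,nuy,rsy,rty] rk=25  ker:bdh,bnt,bny,bty,dny,dty,nrt,nty,ruy
∂3: piv[adny,adty,anty,bdny,bdty,bnty,bruy] rk=7
rk∂_2=25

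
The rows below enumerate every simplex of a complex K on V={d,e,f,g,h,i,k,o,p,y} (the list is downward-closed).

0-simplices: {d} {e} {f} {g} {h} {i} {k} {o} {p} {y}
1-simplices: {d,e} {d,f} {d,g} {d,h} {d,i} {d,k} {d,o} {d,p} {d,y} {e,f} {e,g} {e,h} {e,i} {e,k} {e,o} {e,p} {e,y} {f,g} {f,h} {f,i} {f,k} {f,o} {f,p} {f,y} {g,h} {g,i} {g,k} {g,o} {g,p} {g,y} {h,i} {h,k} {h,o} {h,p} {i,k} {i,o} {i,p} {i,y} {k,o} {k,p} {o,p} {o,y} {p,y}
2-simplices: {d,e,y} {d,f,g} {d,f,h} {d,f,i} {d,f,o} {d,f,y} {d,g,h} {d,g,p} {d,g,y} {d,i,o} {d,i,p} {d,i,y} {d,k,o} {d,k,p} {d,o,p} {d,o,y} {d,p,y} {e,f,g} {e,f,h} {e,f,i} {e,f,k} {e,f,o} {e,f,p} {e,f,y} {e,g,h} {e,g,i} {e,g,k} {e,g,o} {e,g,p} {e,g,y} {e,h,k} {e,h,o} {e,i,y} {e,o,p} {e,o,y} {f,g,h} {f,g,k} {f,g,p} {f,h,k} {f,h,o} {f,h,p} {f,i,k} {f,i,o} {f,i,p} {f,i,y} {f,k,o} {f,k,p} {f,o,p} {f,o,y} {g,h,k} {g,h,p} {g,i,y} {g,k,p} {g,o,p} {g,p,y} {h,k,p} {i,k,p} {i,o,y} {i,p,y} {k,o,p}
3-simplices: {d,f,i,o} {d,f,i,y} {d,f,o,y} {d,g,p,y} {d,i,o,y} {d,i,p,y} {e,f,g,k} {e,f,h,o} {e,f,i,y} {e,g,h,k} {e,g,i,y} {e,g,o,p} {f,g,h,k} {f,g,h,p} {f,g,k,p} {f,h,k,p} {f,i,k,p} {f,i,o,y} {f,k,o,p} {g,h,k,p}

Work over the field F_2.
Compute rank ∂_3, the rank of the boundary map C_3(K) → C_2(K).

rank∂_3=18

n_0=10 n_1=43 n_2=60 n_3=20  [Z2]
∂1: piv[de,df,dg,dh,di,dk,do,dp,dy] rk=9  ker:ef,eg,eh,ei,ek,eo,ep,ey,fg,fh,fi,fk,fo,fp,fy,gh,gi,gk,go,gp,gy,hi,hk,ho,hp,ik,io,ip,iy,ko,kp,op,oy,py
∂2: piv[dey,dfg,dfh,dfi,dfo,dfy,dgh,dgp,dgy,dio,dip,diy,dko,dkp,dop,doy,dpy,efg,efh,efi,efk,efo,efp,efy,egi,egk,ego,egp,ehk,eho,fhp,fik,fko] rk=33  ker:egh,egy,eiy,eop,eoy,fgh,fgk,fgp,fhk,fho,fio,fip,fiy,fkp,fop,foy,ghk,ghp,giy,gkp,gop,gpy,hkp,ikp,ioy,ipy,kop
∂3: piv[dfio,dfiy,dfoy,dgpy,dioy,dipy,efgk,efho,efiy,eghk,egiy,egop,fghk,fghp,fgkp,fhkp,fikp,fkop] rk=18  ker:fioy,ghkp
rk∂_3=18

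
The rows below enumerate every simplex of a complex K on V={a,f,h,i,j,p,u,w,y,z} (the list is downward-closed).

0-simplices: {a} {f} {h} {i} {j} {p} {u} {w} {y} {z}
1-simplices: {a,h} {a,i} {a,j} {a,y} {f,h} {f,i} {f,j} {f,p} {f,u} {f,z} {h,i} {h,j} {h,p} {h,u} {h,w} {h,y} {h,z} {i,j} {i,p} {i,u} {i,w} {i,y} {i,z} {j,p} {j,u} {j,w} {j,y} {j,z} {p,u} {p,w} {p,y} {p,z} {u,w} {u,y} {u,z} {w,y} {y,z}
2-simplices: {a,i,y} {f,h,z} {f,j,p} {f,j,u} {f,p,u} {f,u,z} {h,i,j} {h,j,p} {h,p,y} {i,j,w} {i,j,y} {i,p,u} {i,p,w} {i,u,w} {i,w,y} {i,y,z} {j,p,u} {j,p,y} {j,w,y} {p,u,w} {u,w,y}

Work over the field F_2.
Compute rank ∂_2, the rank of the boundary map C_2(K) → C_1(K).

n_0=10 n_1=37 n_2=21  [Z2]
∂1: piv[ah,ai,aj,ay,fh,fp,fu,fz,hw] rk=9  ker:fi,fj,hi,hj,hp,hu,hy,hz,ij,ip,iu,iw,iy,iz,jp,ju,jw,jy,jz,pu,pw,py,pz,uw,uy,uz,wy,yz
∂2: piv[aiy,fhz,fjp,fju,fpu,fuz,hij,hjp,hpy,ijw,ijy,ipu,ipw,iuw,iwy,iyz,jpy,uwy] rk=18  ker:jpu,jwy,puw
rk∂_2=18

rank∂_2=18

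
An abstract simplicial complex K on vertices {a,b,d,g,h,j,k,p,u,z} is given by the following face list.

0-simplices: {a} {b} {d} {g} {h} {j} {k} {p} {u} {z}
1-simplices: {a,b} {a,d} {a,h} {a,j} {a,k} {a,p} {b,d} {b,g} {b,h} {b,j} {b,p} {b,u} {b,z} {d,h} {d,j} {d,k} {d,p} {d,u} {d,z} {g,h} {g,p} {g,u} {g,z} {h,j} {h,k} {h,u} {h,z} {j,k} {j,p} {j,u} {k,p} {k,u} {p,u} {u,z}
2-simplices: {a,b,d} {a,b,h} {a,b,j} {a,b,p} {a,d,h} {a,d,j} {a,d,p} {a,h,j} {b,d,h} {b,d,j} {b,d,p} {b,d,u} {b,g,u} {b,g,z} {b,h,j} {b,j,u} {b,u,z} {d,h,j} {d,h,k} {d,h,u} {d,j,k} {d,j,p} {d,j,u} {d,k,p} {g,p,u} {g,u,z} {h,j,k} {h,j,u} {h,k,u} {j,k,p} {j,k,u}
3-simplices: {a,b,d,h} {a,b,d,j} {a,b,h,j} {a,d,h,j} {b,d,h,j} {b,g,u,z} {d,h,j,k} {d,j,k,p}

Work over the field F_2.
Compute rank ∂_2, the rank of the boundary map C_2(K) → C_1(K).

rank∂_2=20

n_0=10 n_1=34 n_2=31 n_3=8  [Z2]
∂1: piv[ab,ad,ah,aj,ak,ap,bg,bu,bz] rk=9  ker:bd,bh,bj,bp,dh,dj,dk,dp,du,dz,gh,gp,gu,gz,hj,hk,hu,hz,jk,jp,ju,kp,ku,pu,uz
∂2: piv[abd,abh,abj,abp,adh,adj,adp,ahj,bdu,bgu,bgz,bju,buz,dhk,dhu,djk,djp,dkp,gpu,hku] rk=20  ker:bdh,bdj,bdp,bhj,dhj,dju,guz,hjk,hju,jkp,jku
∂3: piv[abdh,abdj,abhj,adhj,bguz,dhjk,djkp] rk=7  ker:bdhj
rk∂_2=20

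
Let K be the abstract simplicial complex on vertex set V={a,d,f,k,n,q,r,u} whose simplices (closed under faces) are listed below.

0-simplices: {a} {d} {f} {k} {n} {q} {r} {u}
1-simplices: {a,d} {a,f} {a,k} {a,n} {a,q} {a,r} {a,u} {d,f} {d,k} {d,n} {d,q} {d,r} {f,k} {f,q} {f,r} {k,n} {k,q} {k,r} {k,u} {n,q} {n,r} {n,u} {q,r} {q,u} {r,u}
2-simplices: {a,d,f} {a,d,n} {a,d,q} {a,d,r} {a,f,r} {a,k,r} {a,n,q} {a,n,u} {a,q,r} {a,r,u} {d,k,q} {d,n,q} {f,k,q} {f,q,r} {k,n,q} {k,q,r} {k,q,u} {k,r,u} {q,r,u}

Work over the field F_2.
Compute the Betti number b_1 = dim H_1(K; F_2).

n_0=8 n_1=25 n_2=19  [Z2]
∂1: piv[ad,af,ak,an,aq,ar,au] rk=7  ker:df,dk,dn,dq,dr,fk,fq,fr,kn,kq,kr,ku,nq,nr,nu,qr,qu,ru
∂2: piv[adf,adn,adq,adr,afr,akr,anq,anu,aqr,aru,dkq,fkq,fqr,knq,kqr,kqu,kru] rk=17  ker:dnq,qru
b_1=(25−7)−17=1

b_1=1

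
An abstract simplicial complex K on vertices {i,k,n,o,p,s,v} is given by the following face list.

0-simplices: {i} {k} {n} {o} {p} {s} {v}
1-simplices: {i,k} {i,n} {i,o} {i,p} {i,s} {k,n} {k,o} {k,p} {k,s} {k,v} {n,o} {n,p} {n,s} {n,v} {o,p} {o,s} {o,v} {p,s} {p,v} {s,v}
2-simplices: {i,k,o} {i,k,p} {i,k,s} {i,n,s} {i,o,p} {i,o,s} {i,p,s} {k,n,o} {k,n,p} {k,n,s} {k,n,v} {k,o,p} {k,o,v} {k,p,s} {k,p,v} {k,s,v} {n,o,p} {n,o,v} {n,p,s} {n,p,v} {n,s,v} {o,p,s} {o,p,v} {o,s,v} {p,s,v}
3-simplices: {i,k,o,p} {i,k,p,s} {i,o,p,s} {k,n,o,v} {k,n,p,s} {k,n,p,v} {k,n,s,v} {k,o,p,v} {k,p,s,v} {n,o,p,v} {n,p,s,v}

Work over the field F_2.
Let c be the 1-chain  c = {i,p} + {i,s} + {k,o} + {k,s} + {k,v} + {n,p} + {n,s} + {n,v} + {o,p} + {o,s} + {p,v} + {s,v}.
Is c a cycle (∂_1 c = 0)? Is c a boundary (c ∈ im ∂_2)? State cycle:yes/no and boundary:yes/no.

n_0=7 n_1=20 n_2=25 n_3=11  [Z2]
∂1: piv[ik,in,io,ip,is,kv] rk=6  ker:kn,ko,kp,ks,no,np,ns,nv,op,os,ov,ps,pv,sv
∂2: piv[iko,ikp,iks,ins,iop,ios,ips,kno,knp,kns,knv,kov,kpv,ksv] rk=14  ker:kop,kps,nop,nov,nps,npv,nsv,ops,opv,osv,psv
∂3: piv[ikop,ikps,iops,knov,knps,knpv,knsv,kopv,kpsv,nopv] rk=10  ker:npsv
∂1c = {k} + {n} + {o} + {s}

cycle:no boundary:no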